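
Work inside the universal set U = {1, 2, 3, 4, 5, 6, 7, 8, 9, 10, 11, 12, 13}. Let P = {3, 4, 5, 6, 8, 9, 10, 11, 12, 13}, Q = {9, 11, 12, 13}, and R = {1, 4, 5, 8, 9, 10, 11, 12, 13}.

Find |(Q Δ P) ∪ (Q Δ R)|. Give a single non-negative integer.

7

Q Δ P = {3, 4, 5, 6, 8, 10}
Q Δ R = {1, 4, 5, 8, 10}
(Q Δ P) ∪ (Q Δ R) = {1, 3, 4, 5, 6, 8, 10}
|(Q Δ P) ∪ (Q Δ R)| = 7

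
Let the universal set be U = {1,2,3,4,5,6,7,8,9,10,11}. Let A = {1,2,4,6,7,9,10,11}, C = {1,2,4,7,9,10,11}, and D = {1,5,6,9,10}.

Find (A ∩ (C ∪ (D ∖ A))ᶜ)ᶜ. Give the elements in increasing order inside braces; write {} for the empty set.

{1,2,3,4,5,7,8,9,10,11}

D ∖ A = {5}
C ∪ (D ∖ A) = {1,2,4,5,7,9,10,11}
(C ∪ (D ∖ A))ᶜ = {3,6,8}
A ∩ (C ∪ (D ∖ A))ᶜ = {6}
(A ∩ (C ∪ (D ∖ A))ᶜ)ᶜ = {1,2,3,4,5,7,8,9,10,11}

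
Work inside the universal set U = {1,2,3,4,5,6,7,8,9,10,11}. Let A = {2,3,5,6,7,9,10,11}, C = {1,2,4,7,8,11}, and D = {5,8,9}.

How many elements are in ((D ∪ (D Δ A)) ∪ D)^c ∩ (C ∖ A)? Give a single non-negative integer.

2

D Δ A = {2,3,6,7,8,10,11}
D ∪ (D Δ A) = {2,3,5,6,7,8,9,10,11}
(D ∪ (D Δ A)) ∪ D = {2,3,5,6,7,8,9,10,11}
((D ∪ (D Δ A)) ∪ D)^c = {1,4}
C ∖ A = {1,4,8}
((D ∪ (D Δ A)) ∪ D)^c ∩ (C ∖ A) = {1,4}
|((D ∪ (D Δ A)) ∪ D)^c ∩ (C ∖ A)| = 2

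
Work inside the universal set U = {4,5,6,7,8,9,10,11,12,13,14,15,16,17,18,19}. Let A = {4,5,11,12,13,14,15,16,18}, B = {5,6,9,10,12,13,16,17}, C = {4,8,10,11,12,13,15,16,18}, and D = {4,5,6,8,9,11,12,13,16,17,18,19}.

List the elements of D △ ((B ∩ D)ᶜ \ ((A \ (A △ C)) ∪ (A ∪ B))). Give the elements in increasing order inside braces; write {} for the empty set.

{4,5,6,7,9,11,12,13,16,17,18}

B ∩ D = {5,6,9,12,13,16,17}
(B ∩ D)ᶜ = {4,7,8,10,11,14,15,18,19}
A △ C = {5,8,10,14}
A \ (A △ C) = {4,11,12,13,15,16,18}
A ∪ B = {4,5,6,9,10,11,12,13,14,15,16,17,18}
(A \ (A △ C)) ∪ (A ∪ B) = {4,5,6,9,10,11,12,13,14,15,16,17,18}
(B ∩ D)ᶜ \ ((A \ (A △ C)) ∪ (A ∪ B)) = {7,8,19}
D △ ((B ∩ D)ᶜ \ ((A \ (A △ C)) ∪ (A ∪ B))) = {4,5,6,7,9,11,12,13,16,17,18}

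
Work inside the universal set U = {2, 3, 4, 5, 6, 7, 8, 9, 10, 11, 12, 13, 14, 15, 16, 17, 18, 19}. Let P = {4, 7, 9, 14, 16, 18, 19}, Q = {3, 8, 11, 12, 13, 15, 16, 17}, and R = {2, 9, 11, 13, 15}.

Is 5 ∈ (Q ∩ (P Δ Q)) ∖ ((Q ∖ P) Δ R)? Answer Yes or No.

5 ∉ P and 5 ∉ Q, so 5 ∉ P Δ Q
5 ∉ Q and 5 ∉ (P Δ Q), so 5 ∉ Q ∩ (P Δ Q)
5 ∉ Q and 5 ∉ P, so 5 ∉ Q ∖ P
5 ∉ (Q ∖ P) and 5 ∉ R, so 5 ∉ (Q ∖ P) Δ R
5 ∉ (Q ∩ (P Δ Q)) and 5 ∉ ((Q ∖ P) Δ R), so 5 ∉ (Q ∩ (P Δ Q)) ∖ ((Q ∖ P) Δ R)

No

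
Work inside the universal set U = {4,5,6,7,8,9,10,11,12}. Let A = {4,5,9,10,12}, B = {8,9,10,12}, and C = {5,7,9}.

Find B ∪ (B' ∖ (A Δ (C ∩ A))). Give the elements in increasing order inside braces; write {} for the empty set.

{5,6,7,8,9,10,11,12}

B' = {4,5,6,7,11}
C ∩ A = {5,9}
A Δ (C ∩ A) = {4,10,12}
B' ∖ (A Δ (C ∩ A)) = {5,6,7,11}
B ∪ (B' ∖ (A Δ (C ∩ A))) = {5,6,7,8,9,10,11,12}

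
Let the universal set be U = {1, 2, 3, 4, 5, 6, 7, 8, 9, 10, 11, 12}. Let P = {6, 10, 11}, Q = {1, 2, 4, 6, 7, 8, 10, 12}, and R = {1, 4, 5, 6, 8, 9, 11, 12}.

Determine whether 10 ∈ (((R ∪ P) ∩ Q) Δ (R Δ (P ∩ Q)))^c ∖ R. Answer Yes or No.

10 ∉ R and 10 ∈ P, so 10 ∈ R ∪ P
10 ∈ (R ∪ P) and 10 ∈ Q, so 10 ∈ (R ∪ P) ∩ Q
10 ∈ P and 10 ∈ Q, so 10 ∈ P ∩ Q
10 ∉ R and 10 ∈ (P ∩ Q), so 10 ∈ R Δ (P ∩ Q)
10 ∈ ((R ∪ P) ∩ Q) and 10 ∈ (R Δ (P ∩ Q)), so 10 ∉ ((R ∪ P) ∩ Q) Δ (R Δ (P ∩ Q))
10 ∈ (((R ∪ P) ∩ Q) Δ (R Δ (P ∩ Q)))^c since 10 ∉ (((R ∪ P) ∩ Q) Δ (R Δ (P ∩ Q)))
10 ∈ (((R ∪ P) ∩ Q) Δ (R Δ (P ∩ Q)))^c and 10 ∉ R, so 10 ∈ (((R ∪ P) ∩ Q) Δ (R Δ (P ∩ Q)))^c ∖ R

Yes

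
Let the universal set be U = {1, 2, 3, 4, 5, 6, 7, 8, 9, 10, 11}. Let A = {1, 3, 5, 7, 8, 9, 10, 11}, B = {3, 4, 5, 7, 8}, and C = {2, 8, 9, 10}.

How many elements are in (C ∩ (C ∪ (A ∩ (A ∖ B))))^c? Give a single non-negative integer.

A ∖ B = {1, 9, 10, 11}
A ∩ (A ∖ B) = {1, 9, 10, 11}
C ∪ (A ∩ (A ∖ B)) = {1, 2, 8, 9, 10, 11}
C ∩ (C ∪ (A ∩ (A ∖ B))) = {2, 8, 9, 10}
(C ∩ (C ∪ (A ∩ (A ∖ B))))^c = {1, 3, 4, 5, 6, 7, 11}
|(C ∩ (C ∪ (A ∩ (A ∖ B))))^c| = 7

7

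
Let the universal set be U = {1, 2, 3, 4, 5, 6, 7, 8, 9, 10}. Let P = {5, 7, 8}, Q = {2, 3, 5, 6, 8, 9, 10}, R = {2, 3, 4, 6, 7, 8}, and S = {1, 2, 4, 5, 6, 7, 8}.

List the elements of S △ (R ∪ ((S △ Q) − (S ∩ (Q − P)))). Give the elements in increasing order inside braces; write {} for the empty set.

S △ Q = {1, 3, 4, 7, 9, 10}
Q − P = {2, 3, 6, 9, 10}
S ∩ (Q − P) = {2, 6}
(S △ Q) − (S ∩ (Q − P)) = {1, 3, 4, 7, 9, 10}
R ∪ ((S △ Q) − (S ∩ (Q − P))) = {1, 2, 3, 4, 6, 7, 8, 9, 10}
S △ (R ∪ ((S △ Q) − (S ∩ (Q − P)))) = {3, 5, 9, 10}

{3, 5, 9, 10}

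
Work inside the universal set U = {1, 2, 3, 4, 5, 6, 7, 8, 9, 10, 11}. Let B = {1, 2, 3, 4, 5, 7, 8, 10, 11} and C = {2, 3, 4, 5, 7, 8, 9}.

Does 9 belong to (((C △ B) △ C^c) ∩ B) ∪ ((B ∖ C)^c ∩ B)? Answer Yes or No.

No

9 ∈ C and 9 ∉ B, so 9 ∈ C △ B
9 ∈ C, so 9 ∉ C^c
9 ∈ (C △ B) and 9 ∉ C^c, so 9 ∈ (C △ B) △ C^c
9 ∈ ((C △ B) △ C^c) and 9 ∉ B, so 9 ∉ ((C △ B) △ C^c) ∩ B
9 ∉ B and 9 ∈ C, so 9 ∉ B ∖ C
9 ∈ (B ∖ C)^c since 9 ∉ (B ∖ C)
9 ∈ (B ∖ C)^c and 9 ∉ B, so 9 ∉ (B ∖ C)^c ∩ B
9 ∉ (((C △ B) △ C^c) ∩ B) and 9 ∉ ((B ∖ C)^c ∩ B), so 9 ∉ (((C △ B) △ C^c) ∩ B) ∪ ((B ∖ C)^c ∩ B)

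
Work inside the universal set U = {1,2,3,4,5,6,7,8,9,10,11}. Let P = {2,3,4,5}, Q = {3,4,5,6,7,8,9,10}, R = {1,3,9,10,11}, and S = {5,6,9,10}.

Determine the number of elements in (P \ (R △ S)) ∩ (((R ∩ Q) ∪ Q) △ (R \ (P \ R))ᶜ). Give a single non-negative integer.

1

R △ S = {1,3,5,6,11}
P \ (R △ S) = {2,4}
R ∩ Q = {3,9,10}
(R ∩ Q) ∪ Q = {3,4,5,6,7,8,9,10}
P \ R = {2,4,5}
R \ (P \ R) = {1,3,9,10,11}
(R \ (P \ R))ᶜ = {2,4,5,6,7,8}
((R ∩ Q) ∪ Q) △ (R \ (P \ R))ᶜ = {2,3,9,10}
(P \ (R △ S)) ∩ (((R ∩ Q) ∪ Q) △ (R \ (P \ R))ᶜ) = {2}
|(P \ (R △ S)) ∩ (((R ∩ Q) ∪ Q) △ (R \ (P \ R))ᶜ)| = 1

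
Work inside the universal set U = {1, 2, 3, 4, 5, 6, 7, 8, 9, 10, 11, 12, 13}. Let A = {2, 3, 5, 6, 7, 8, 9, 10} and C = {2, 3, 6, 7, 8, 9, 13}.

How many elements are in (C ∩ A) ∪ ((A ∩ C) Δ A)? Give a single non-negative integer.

C ∩ A = {2, 3, 6, 7, 8, 9}
A ∩ C = {2, 3, 6, 7, 8, 9}
(A ∩ C) Δ A = {5, 10}
(C ∩ A) ∪ ((A ∩ C) Δ A) = {2, 3, 5, 6, 7, 8, 9, 10}
|(C ∩ A) ∪ ((A ∩ C) Δ A)| = 8

8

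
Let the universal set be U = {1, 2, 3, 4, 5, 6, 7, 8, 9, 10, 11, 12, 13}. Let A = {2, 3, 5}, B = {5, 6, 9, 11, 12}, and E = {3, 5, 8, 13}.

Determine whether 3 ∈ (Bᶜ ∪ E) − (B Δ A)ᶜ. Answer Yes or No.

3 ∉ B, so 3 ∈ Bᶜ
3 ∈ Bᶜ and 3 ∈ E, so 3 ∈ Bᶜ ∪ E
3 ∉ B and 3 ∈ A, so 3 ∈ B Δ A
3 ∉ (B Δ A)ᶜ since 3 ∈ (B Δ A)
3 ∈ (Bᶜ ∪ E) and 3 ∉ (B Δ A)ᶜ, so 3 ∈ (Bᶜ ∪ E) − (B Δ A)ᶜ

Yes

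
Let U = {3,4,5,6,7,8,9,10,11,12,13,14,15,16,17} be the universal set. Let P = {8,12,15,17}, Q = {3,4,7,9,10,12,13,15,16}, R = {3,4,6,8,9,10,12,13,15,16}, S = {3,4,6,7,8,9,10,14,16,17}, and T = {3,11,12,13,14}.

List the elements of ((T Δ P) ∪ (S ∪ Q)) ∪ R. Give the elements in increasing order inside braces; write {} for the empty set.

{3,4,6,7,8,9,10,11,12,13,14,15,16,17}

T Δ P = {3,8,11,13,14,15,17}
S ∪ Q = {3,4,6,7,8,9,10,12,13,14,15,16,17}
(T Δ P) ∪ (S ∪ Q) = {3,4,6,7,8,9,10,11,12,13,14,15,16,17}
((T Δ P) ∪ (S ∪ Q)) ∪ R = {3,4,6,7,8,9,10,11,12,13,14,15,16,17}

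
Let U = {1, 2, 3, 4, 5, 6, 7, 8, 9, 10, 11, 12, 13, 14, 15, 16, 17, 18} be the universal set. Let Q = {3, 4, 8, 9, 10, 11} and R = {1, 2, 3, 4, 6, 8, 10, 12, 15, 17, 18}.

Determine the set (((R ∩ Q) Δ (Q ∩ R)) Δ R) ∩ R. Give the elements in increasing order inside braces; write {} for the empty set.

R ∩ Q = {3, 4, 8, 10}
Q ∩ R = {3, 4, 8, 10}
(R ∩ Q) Δ (Q ∩ R) = {}
((R ∩ Q) Δ (Q ∩ R)) Δ R = {1, 2, 3, 4, 6, 8, 10, 12, 15, 17, 18}
(((R ∩ Q) Δ (Q ∩ R)) Δ R) ∩ R = {1, 2, 3, 4, 6, 8, 10, 12, 15, 17, 18}

{1, 2, 3, 4, 6, 8, 10, 12, 15, 17, 18}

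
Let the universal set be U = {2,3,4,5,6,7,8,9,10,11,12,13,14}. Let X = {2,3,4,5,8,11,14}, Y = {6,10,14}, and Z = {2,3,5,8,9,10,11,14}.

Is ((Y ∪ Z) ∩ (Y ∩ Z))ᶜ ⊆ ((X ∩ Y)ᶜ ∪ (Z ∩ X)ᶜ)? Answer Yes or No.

Y ∪ Z = {2,3,5,6,8,9,10,11,14}
Y ∩ Z = {10,14}
(Y ∪ Z) ∩ (Y ∩ Z) = {10,14}
((Y ∪ Z) ∩ (Y ∩ Z))ᶜ = {2,3,4,5,6,7,8,9,11,12,13}
X ∩ Y = {14}
(X ∩ Y)ᶜ = {2,3,4,5,6,7,8,9,10,11,12,13}
Z ∩ X = {2,3,5,8,11,14}
(Z ∩ X)ᶜ = {4,6,7,9,10,12,13}
(X ∩ Y)ᶜ ∪ (Z ∩ X)ᶜ = {2,3,4,5,6,7,8,9,10,11,12,13}
Every element of {2,3,4,5,6,7,8,9,11,12,13} is in {2,3,4,5,6,7,8,9,10,11,12,13}, so ((Y ∪ Z) ∩ (Y ∩ Z))ᶜ ⊆ (X ∩ Y)ᶜ ∪ (Z ∩ X)ᶜ.

Yes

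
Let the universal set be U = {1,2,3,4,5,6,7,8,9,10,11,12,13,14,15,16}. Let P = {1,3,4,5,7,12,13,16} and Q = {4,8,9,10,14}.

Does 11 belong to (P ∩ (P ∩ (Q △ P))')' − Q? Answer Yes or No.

11 ∉ Q and 11 ∉ P, so 11 ∉ Q △ P
11 ∉ P and 11 ∉ (Q △ P), so 11 ∉ P ∩ (Q △ P)
11 ∈ (P ∩ (Q △ P))' since 11 ∉ (P ∩ (Q △ P))
11 ∉ P and 11 ∈ (P ∩ (Q △ P))', so 11 ∉ P ∩ (P ∩ (Q △ P))'
11 ∈ (P ∩ (P ∩ (Q △ P))')' since 11 ∉ (P ∩ (P ∩ (Q △ P))')
11 ∈ (P ∩ (P ∩ (Q △ P))')' and 11 ∉ Q, so 11 ∈ (P ∩ (P ∩ (Q △ P))')' − Q

Yes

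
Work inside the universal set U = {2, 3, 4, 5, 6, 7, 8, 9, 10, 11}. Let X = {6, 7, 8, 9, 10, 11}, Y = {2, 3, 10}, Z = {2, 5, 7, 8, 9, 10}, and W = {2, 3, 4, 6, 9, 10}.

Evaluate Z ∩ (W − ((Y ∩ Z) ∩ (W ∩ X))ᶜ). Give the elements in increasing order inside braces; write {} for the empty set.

Y ∩ Z = {2, 10}
W ∩ X = {6, 9, 10}
(Y ∩ Z) ∩ (W ∩ X) = {10}
((Y ∩ Z) ∩ (W ∩ X))ᶜ = {2, 3, 4, 5, 6, 7, 8, 9, 11}
W − ((Y ∩ Z) ∩ (W ∩ X))ᶜ = {10}
Z ∩ (W − ((Y ∩ Z) ∩ (W ∩ X))ᶜ) = {10}

{10}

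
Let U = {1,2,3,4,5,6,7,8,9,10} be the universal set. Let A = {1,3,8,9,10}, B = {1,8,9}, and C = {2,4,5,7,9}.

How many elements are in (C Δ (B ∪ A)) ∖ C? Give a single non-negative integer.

B ∪ A = {1,3,8,9,10}
C Δ (B ∪ A) = {1,2,3,4,5,7,8,10}
(C Δ (B ∪ A)) ∖ C = {1,3,8,10}
|(C Δ (B ∪ A)) ∖ C| = 4

4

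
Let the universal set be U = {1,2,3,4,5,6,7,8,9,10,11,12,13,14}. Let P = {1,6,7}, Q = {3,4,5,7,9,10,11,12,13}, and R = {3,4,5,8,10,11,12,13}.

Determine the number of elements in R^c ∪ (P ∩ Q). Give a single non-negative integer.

R^c = {1,2,6,7,9,14}
P ∩ Q = {7}
R^c ∪ (P ∩ Q) = {1,2,6,7,9,14}
|R^c ∪ (P ∩ Q)| = 6

6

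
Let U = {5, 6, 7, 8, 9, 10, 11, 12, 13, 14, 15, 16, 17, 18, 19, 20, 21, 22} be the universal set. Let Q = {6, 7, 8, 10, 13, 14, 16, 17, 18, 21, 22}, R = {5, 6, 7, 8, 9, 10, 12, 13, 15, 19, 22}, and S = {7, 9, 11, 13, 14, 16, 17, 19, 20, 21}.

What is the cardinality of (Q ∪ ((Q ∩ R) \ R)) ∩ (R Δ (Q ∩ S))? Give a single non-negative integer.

8

Q ∩ R = {6, 7, 8, 10, 13, 22}
(Q ∩ R) \ R = {}
Q ∪ ((Q ∩ R) \ R) = {6, 7, 8, 10, 13, 14, 16, 17, 18, 21, 22}
Q ∩ S = {7, 13, 14, 16, 17, 21}
R Δ (Q ∩ S) = {5, 6, 8, 9, 10, 12, 14, 15, 16, 17, 19, 21, 22}
(Q ∪ ((Q ∩ R) \ R)) ∩ (R Δ (Q ∩ S)) = {6, 8, 10, 14, 16, 17, 21, 22}
|(Q ∪ ((Q ∩ R) \ R)) ∩ (R Δ (Q ∩ S))| = 8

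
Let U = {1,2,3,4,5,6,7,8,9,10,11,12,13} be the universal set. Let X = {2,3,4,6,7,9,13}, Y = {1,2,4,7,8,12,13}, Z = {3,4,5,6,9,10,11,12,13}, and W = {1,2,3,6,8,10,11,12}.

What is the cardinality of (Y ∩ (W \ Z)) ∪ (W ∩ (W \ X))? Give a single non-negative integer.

6

W \ Z = {1,2,8}
Y ∩ (W \ Z) = {1,2,8}
W \ X = {1,8,10,11,12}
W ∩ (W \ X) = {1,8,10,11,12}
(Y ∩ (W \ Z)) ∪ (W ∩ (W \ X)) = {1,2,8,10,11,12}
|(Y ∩ (W \ Z)) ∪ (W ∩ (W \ X))| = 6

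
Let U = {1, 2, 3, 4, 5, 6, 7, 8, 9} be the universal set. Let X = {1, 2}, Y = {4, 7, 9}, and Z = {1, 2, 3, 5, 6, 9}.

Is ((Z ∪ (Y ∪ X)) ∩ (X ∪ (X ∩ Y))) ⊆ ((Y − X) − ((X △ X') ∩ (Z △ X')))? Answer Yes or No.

No

Y ∪ X = {1, 2, 4, 7, 9}
Z ∪ (Y ∪ X) = {1, 2, 3, 4, 5, 6, 7, 9}
X ∩ Y = {}
X ∪ (X ∩ Y) = {1, 2}
(Z ∪ (Y ∪ X)) ∩ (X ∪ (X ∩ Y)) = {1, 2}
Y − X = {4, 7, 9}
X' = {3, 4, 5, 6, 7, 8, 9}
X △ X' = {1, 2, 3, 4, 5, 6, 7, 8, 9}
Z △ X' = {1, 2, 4, 7, 8}
(X △ X') ∩ (Z △ X') = {1, 2, 4, 7, 8}
(Y − X) − ((X △ X') ∩ (Z △ X')) = {9}
1 ∈ (Z ∪ (Y ∪ X)) ∩ (X ∪ (X ∩ Y)) but 1 ∉ (Y − X) − ((X △ X') ∩ (Z △ X')), so the inclusion fails.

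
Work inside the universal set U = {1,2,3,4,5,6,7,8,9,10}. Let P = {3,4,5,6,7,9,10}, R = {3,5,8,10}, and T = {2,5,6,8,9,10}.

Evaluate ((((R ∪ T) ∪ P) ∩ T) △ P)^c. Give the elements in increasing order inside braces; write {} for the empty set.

R ∪ T = {2,3,5,6,8,9,10}
(R ∪ T) ∪ P = {2,3,4,5,6,7,8,9,10}
((R ∪ T) ∪ P) ∩ T = {2,5,6,8,9,10}
(((R ∪ T) ∪ P) ∩ T) △ P = {2,3,4,7,8}
((((R ∪ T) ∪ P) ∩ T) △ P)^c = {1,5,6,9,10}

{1,5,6,9,10}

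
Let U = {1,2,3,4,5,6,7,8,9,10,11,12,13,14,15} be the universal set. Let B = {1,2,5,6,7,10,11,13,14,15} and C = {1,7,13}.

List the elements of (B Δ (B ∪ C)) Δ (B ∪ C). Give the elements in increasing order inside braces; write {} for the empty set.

{1,2,5,6,7,10,11,13,14,15}

B ∪ C = {1,2,5,6,7,10,11,13,14,15}
B Δ (B ∪ C) = {}
(B Δ (B ∪ C)) Δ (B ∪ C) = {1,2,5,6,7,10,11,13,14,15}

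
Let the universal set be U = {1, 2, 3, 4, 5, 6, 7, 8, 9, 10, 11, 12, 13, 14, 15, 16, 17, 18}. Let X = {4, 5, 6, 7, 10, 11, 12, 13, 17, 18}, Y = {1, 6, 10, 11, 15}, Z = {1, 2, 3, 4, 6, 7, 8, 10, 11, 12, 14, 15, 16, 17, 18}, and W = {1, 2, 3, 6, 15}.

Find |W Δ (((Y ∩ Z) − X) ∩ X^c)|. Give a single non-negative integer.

3

Y ∩ Z = {1, 6, 10, 11, 15}
(Y ∩ Z) − X = {1, 15}
X^c = {1, 2, 3, 8, 9, 14, 15, 16}
((Y ∩ Z) − X) ∩ X^c = {1, 15}
W Δ (((Y ∩ Z) − X) ∩ X^c) = {2, 3, 6}
|W Δ (((Y ∩ Z) − X) ∩ X^c)| = 3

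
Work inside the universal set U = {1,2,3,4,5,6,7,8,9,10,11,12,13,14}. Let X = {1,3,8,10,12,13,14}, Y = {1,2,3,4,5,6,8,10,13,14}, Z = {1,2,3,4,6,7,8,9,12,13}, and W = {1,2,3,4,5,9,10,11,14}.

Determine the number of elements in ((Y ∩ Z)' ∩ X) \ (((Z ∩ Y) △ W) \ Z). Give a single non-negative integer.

Y ∩ Z = {1,2,3,4,6,8,13}
(Y ∩ Z)' = {5,7,9,10,11,12,14}
(Y ∩ Z)' ∩ X = {10,12,14}
Z ∩ Y = {1,2,3,4,6,8,13}
(Z ∩ Y) △ W = {5,6,8,9,10,11,13,14}
((Z ∩ Y) △ W) \ Z = {5,10,11,14}
((Y ∩ Z)' ∩ X) \ (((Z ∩ Y) △ W) \ Z) = {12}
|((Y ∩ Z)' ∩ X) \ (((Z ∩ Y) △ W) \ Z)| = 1

1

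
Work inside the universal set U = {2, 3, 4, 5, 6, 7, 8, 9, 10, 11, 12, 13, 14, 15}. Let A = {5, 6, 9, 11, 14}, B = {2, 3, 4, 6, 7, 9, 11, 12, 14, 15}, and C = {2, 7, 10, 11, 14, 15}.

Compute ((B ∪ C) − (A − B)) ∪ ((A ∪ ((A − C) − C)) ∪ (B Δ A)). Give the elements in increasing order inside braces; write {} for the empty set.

B ∪ C = {2, 3, 4, 6, 7, 9, 10, 11, 12, 14, 15}
A − B = {5}
(B ∪ C) − (A − B) = {2, 3, 4, 6, 7, 9, 10, 11, 12, 14, 15}
A − C = {5, 6, 9}
(A − C) − C = {5, 6, 9}
A ∪ ((A − C) − C) = {5, 6, 9, 11, 14}
B Δ A = {2, 3, 4, 5, 7, 12, 15}
(A ∪ ((A − C) − C)) ∪ (B Δ A) = {2, 3, 4, 5, 6, 7, 9, 11, 12, 14, 15}
((B ∪ C) − (A − B)) ∪ ((A ∪ ((A − C) − C)) ∪ (B Δ A)) = {2, 3, 4, 5, 6, 7, 9, 10, 11, 12, 14, 15}

{2, 3, 4, 5, 6, 7, 9, 10, 11, 12, 14, 15}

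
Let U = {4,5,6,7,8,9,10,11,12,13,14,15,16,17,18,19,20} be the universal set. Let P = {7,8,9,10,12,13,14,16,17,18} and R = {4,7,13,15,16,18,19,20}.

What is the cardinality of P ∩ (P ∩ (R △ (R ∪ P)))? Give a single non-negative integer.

R ∪ P = {4,7,8,9,10,12,13,14,15,16,17,18,19,20}
R △ (R ∪ P) = {8,9,10,12,14,17}
P ∩ (R △ (R ∪ P)) = {8,9,10,12,14,17}
P ∩ (P ∩ (R △ (R ∪ P))) = {8,9,10,12,14,17}
|P ∩ (P ∩ (R △ (R ∪ P)))| = 6

6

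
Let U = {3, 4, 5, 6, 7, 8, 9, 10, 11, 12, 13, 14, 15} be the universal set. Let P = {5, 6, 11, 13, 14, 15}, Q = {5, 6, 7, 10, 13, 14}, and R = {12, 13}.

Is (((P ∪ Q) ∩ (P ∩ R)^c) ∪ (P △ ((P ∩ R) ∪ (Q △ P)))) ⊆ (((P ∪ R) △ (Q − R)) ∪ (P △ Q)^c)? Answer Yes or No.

P ∪ Q = {5, 6, 7, 10, 11, 13, 14, 15}
P ∩ R = {13}
(P ∩ R)^c = {3, 4, 5, 6, 7, 8, 9, 10, 11, 12, 14, 15}
(P ∪ Q) ∩ (P ∩ R)^c = {5, 6, 7, 10, 11, 14, 15}
Q △ P = {7, 10, 11, 15}
(P ∩ R) ∪ (Q △ P) = {7, 10, 11, 13, 15}
P △ ((P ∩ R) ∪ (Q △ P)) = {5, 6, 7, 10, 14}
((P ∪ Q) ∩ (P ∩ R)^c) ∪ (P △ ((P ∩ R) ∪ (Q △ P))) = {5, 6, 7, 10, 11, 14, 15}
P ∪ R = {5, 6, 11, 12, 13, 14, 15}
Q − R = {5, 6, 7, 10, 14}
(P ∪ R) △ (Q − R) = {7, 10, 11, 12, 13, 15}
P △ Q = {7, 10, 11, 15}
(P △ Q)^c = {3, 4, 5, 6, 8, 9, 12, 13, 14}
((P ∪ R) △ (Q − R)) ∪ (P △ Q)^c = {3, 4, 5, 6, 7, 8, 9, 10, 11, 12, 13, 14, 15}
Every element of {5, 6, 7, 10, 11, 14, 15} is in {3, 4, 5, 6, 7, 8, 9, 10, 11, 12, 13, 14, 15}, so ((P ∪ Q) ∩ (P ∩ R)^c) ∪ (P △ ((P ∩ R) ∪ (Q △ P))) ⊆ ((P ∪ R) △ (Q − R)) ∪ (P △ Q)^c.

Yes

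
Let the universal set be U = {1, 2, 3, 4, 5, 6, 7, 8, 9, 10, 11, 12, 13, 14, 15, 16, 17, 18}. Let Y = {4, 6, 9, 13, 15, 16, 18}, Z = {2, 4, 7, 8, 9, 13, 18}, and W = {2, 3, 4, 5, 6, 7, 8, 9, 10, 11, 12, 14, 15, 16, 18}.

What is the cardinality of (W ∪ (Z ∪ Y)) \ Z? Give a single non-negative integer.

Z ∪ Y = {2, 4, 6, 7, 8, 9, 13, 15, 16, 18}
W ∪ (Z ∪ Y) = {2, 3, 4, 5, 6, 7, 8, 9, 10, 11, 12, 13, 14, 15, 16, 18}
(W ∪ (Z ∪ Y)) \ Z = {3, 5, 6, 10, 11, 12, 14, 15, 16}
|(W ∪ (Z ∪ Y)) \ Z| = 9

9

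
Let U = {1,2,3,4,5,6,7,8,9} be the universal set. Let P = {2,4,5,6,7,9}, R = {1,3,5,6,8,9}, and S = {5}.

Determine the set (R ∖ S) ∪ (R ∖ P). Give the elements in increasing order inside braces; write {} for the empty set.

{1,3,6,8,9}

R ∖ S = {1,3,6,8,9}
R ∖ P = {1,3,8}
(R ∖ S) ∪ (R ∖ P) = {1,3,6,8,9}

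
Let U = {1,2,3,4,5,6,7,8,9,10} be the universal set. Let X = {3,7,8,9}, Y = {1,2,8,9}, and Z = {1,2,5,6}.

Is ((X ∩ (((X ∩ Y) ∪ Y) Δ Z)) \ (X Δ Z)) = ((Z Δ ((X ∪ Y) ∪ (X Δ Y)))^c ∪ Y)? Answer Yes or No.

No

X ∩ Y = {8,9}
(X ∩ Y) ∪ Y = {1,2,8,9}
((X ∩ Y) ∪ Y) Δ Z = {5,6,8,9}
X ∩ (((X ∩ Y) ∪ Y) Δ Z) = {8,9}
X Δ Z = {1,2,3,5,6,7,8,9}
(X ∩ (((X ∩ Y) ∪ Y) Δ Z)) \ (X Δ Z) = {}
X ∪ Y = {1,2,3,7,8,9}
X Δ Y = {1,2,3,7}
(X ∪ Y) ∪ (X Δ Y) = {1,2,3,7,8,9}
Z Δ ((X ∪ Y) ∪ (X Δ Y)) = {3,5,6,7,8,9}
(Z Δ ((X ∪ Y) ∪ (X Δ Y)))^c = {1,2,4,10}
(Z Δ ((X ∪ Y) ∪ (X Δ Y)))^c ∪ Y = {1,2,4,8,9,10}
1 ∈ (Z Δ ((X ∪ Y) ∪ (X Δ Y)))^c ∪ Y but 1 ∉ (X ∩ (((X ∩ Y) ∪ Y) Δ Z)) \ (X Δ Z), so they differ.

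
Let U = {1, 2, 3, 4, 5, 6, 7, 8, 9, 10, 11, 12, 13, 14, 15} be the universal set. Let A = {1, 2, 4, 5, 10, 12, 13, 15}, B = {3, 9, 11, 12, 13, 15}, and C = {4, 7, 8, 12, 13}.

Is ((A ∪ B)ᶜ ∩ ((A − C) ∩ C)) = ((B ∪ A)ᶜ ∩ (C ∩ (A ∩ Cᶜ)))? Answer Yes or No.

A ∪ B = {1, 2, 3, 4, 5, 9, 10, 11, 12, 13, 15}
(A ∪ B)ᶜ = {6, 7, 8, 14}
A − C = {1, 2, 5, 10, 15}
(A − C) ∩ C = {}
(A ∪ B)ᶜ ∩ ((A − C) ∩ C) = {}
B ∪ A = {1, 2, 3, 4, 5, 9, 10, 11, 12, 13, 15}
(B ∪ A)ᶜ = {6, 7, 8, 14}
Cᶜ = {1, 2, 3, 5, 6, 9, 10, 11, 14, 15}
A ∩ Cᶜ = {1, 2, 5, 10, 15}
C ∩ (A ∩ Cᶜ) = {}
(B ∪ A)ᶜ ∩ (C ∩ (A ∩ Cᶜ)) = {}
Both equal {}, so (A ∪ B)ᶜ ∩ ((A − C) ∩ C) = (B ∪ A)ᶜ ∩ (C ∩ (A ∩ Cᶜ)).

Yes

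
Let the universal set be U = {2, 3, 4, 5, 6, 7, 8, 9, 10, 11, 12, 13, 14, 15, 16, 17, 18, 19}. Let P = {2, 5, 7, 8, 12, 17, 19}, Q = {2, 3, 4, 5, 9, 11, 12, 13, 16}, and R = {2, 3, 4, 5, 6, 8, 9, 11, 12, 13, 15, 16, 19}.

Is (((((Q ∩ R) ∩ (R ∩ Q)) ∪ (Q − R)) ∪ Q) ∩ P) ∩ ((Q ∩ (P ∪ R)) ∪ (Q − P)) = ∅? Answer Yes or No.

No

Q ∩ R = {2, 3, 4, 5, 9, 11, 12, 13, 16}
R ∩ Q = {2, 3, 4, 5, 9, 11, 12, 13, 16}
(Q ∩ R) ∩ (R ∩ Q) = {2, 3, 4, 5, 9, 11, 12, 13, 16}
Q − R = {}
((Q ∩ R) ∩ (R ∩ Q)) ∪ (Q − R) = {2, 3, 4, 5, 9, 11, 12, 13, 16}
(((Q ∩ R) ∩ (R ∩ Q)) ∪ (Q − R)) ∪ Q = {2, 3, 4, 5, 9, 11, 12, 13, 16}
((((Q ∩ R) ∩ (R ∩ Q)) ∪ (Q − R)) ∪ Q) ∩ P = {2, 5, 12}
P ∪ R = {2, 3, 4, 5, 6, 7, 8, 9, 11, 12, 13, 15, 16, 17, 19}
Q ∩ (P ∪ R) = {2, 3, 4, 5, 9, 11, 12, 13, 16}
Q − P = {3, 4, 9, 11, 13, 16}
(Q ∩ (P ∪ R)) ∪ (Q − P) = {2, 3, 4, 5, 9, 11, 12, 13, 16}
2 lies in both, so they are not disjoint.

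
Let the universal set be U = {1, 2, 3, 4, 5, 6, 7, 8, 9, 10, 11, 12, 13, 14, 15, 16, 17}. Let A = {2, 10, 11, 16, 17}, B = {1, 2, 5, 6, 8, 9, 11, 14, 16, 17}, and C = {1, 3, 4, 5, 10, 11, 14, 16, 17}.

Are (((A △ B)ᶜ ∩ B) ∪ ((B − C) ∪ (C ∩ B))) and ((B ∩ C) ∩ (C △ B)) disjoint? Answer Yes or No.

A △ B = {1, 5, 6, 8, 9, 10, 14}
(A △ B)ᶜ = {2, 3, 4, 7, 11, 12, 13, 15, 16, 17}
(A △ B)ᶜ ∩ B = {2, 11, 16, 17}
B − C = {2, 6, 8, 9}
C ∩ B = {1, 5, 11, 14, 16, 17}
(B − C) ∪ (C ∩ B) = {1, 2, 5, 6, 8, 9, 11, 14, 16, 17}
((A △ B)ᶜ ∩ B) ∪ ((B − C) ∪ (C ∩ B)) = {1, 2, 5, 6, 8, 9, 11, 14, 16, 17}
B ∩ C = {1, 5, 11, 14, 16, 17}
C △ B = {2, 3, 4, 6, 8, 9, 10}
(B ∩ C) ∩ (C △ B) = {}
{1, 2, 5, 6, 8, 9, 11, 14, 16, 17} and {} share no elements.

Yes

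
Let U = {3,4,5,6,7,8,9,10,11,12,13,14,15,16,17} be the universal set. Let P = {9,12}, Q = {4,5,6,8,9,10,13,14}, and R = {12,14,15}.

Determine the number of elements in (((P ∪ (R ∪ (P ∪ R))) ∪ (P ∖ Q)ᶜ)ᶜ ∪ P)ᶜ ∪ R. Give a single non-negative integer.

14

P ∪ R = {9,12,14,15}
R ∪ (P ∪ R) = {9,12,14,15}
P ∪ (R ∪ (P ∪ R)) = {9,12,14,15}
P ∖ Q = {12}
(P ∖ Q)ᶜ = {3,4,5,6,7,8,9,10,11,13,14,15,16,17}
(P ∪ (R ∪ (P ∪ R))) ∪ (P ∖ Q)ᶜ = {3,4,5,6,7,8,9,10,11,12,13,14,15,16,17}
((P ∪ (R ∪ (P ∪ R))) ∪ (P ∖ Q)ᶜ)ᶜ = {}
((P ∪ (R ∪ (P ∪ R))) ∪ (P ∖ Q)ᶜ)ᶜ ∪ P = {9,12}
(((P ∪ (R ∪ (P ∪ R))) ∪ (P ∖ Q)ᶜ)ᶜ ∪ P)ᶜ = {3,4,5,6,7,8,10,11,13,14,15,16,17}
(((P ∪ (R ∪ (P ∪ R))) ∪ (P ∖ Q)ᶜ)ᶜ ∪ P)ᶜ ∪ R = {3,4,5,6,7,8,10,11,12,13,14,15,16,17}
|(((P ∪ (R ∪ (P ∪ R))) ∪ (P ∖ Q)ᶜ)ᶜ ∪ P)ᶜ ∪ R| = 14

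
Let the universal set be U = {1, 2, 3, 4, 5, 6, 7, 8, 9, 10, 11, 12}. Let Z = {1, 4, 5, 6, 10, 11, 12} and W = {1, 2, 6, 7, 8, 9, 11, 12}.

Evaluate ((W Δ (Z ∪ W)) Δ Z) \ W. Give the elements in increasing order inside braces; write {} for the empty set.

Z ∪ W = {1, 2, 4, 5, 6, 7, 8, 9, 10, 11, 12}
W Δ (Z ∪ W) = {4, 5, 10}
(W Δ (Z ∪ W)) Δ Z = {1, 6, 11, 12}
((W Δ (Z ∪ W)) Δ Z) \ W = {}

{}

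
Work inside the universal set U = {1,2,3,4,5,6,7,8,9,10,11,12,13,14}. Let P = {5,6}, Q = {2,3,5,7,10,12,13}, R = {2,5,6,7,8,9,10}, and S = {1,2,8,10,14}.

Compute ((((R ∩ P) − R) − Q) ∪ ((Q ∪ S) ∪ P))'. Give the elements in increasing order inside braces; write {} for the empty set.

{4,9,11}

R ∩ P = {5,6}
(R ∩ P) − R = {}
((R ∩ P) − R) − Q = {}
Q ∪ S = {1,2,3,5,7,8,10,12,13,14}
(Q ∪ S) ∪ P = {1,2,3,5,6,7,8,10,12,13,14}
(((R ∩ P) − R) − Q) ∪ ((Q ∪ S) ∪ P) = {1,2,3,5,6,7,8,10,12,13,14}
((((R ∩ P) − R) − Q) ∪ ((Q ∪ S) ∪ P))' = {4,9,11}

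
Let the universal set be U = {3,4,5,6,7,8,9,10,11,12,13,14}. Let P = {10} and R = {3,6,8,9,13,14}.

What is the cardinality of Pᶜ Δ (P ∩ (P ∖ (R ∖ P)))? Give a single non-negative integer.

12

Pᶜ = {3,4,5,6,7,8,9,11,12,13,14}
R ∖ P = {3,6,8,9,13,14}
P ∖ (R ∖ P) = {10}
P ∩ (P ∖ (R ∖ P)) = {10}
Pᶜ Δ (P ∩ (P ∖ (R ∖ P))) = {3,4,5,6,7,8,9,10,11,12,13,14}
|Pᶜ Δ (P ∩ (P ∖ (R ∖ P)))| = 12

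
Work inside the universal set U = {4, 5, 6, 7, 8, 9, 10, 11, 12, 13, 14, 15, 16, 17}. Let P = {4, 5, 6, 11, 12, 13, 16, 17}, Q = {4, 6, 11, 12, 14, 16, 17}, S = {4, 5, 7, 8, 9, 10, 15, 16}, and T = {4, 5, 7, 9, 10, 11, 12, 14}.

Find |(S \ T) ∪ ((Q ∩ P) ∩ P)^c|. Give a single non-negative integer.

9

S \ T = {8, 15, 16}
Q ∩ P = {4, 6, 11, 12, 16, 17}
(Q ∩ P) ∩ P = {4, 6, 11, 12, 16, 17}
((Q ∩ P) ∩ P)^c = {5, 7, 8, 9, 10, 13, 14, 15}
(S \ T) ∪ ((Q ∩ P) ∩ P)^c = {5, 7, 8, 9, 10, 13, 14, 15, 16}
|(S \ T) ∪ ((Q ∩ P) ∩ P)^c| = 9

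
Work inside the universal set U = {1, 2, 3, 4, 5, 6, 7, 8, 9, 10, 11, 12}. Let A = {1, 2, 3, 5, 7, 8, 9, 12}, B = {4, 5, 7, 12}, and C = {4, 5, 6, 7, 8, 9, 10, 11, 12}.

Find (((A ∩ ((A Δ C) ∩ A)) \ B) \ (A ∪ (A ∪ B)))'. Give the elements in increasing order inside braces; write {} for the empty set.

{1, 2, 3, 4, 5, 6, 7, 8, 9, 10, 11, 12}

A Δ C = {1, 2, 3, 4, 6, 10, 11}
(A Δ C) ∩ A = {1, 2, 3}
A ∩ ((A Δ C) ∩ A) = {1, 2, 3}
(A ∩ ((A Δ C) ∩ A)) \ B = {1, 2, 3}
A ∪ B = {1, 2, 3, 4, 5, 7, 8, 9, 12}
A ∪ (A ∪ B) = {1, 2, 3, 4, 5, 7, 8, 9, 12}
((A ∩ ((A Δ C) ∩ A)) \ B) \ (A ∪ (A ∪ B)) = {}
(((A ∩ ((A Δ C) ∩ A)) \ B) \ (A ∪ (A ∪ B)))' = {1, 2, 3, 4, 5, 6, 7, 8, 9, 10, 11, 12}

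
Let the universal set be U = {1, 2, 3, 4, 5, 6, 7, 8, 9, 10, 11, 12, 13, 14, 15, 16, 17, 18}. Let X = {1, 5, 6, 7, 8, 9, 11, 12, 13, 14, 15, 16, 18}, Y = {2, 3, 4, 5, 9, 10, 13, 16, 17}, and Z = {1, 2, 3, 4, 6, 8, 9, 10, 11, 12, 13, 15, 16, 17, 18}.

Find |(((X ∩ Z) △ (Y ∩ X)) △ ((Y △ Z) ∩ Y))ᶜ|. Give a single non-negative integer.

11

X ∩ Z = {1, 6, 8, 9, 11, 12, 13, 15, 16, 18}
Y ∩ X = {5, 9, 13, 16}
(X ∩ Z) △ (Y ∩ X) = {1, 5, 6, 8, 11, 12, 15, 18}
Y △ Z = {1, 5, 6, 8, 11, 12, 15, 18}
(Y △ Z) ∩ Y = {5}
((X ∩ Z) △ (Y ∩ X)) △ ((Y △ Z) ∩ Y) = {1, 6, 8, 11, 12, 15, 18}
(((X ∩ Z) △ (Y ∩ X)) △ ((Y △ Z) ∩ Y))ᶜ = {2, 3, 4, 5, 7, 9, 10, 13, 14, 16, 17}
|(((X ∩ Z) △ (Y ∩ X)) △ ((Y △ Z) ∩ Y))ᶜ| = 11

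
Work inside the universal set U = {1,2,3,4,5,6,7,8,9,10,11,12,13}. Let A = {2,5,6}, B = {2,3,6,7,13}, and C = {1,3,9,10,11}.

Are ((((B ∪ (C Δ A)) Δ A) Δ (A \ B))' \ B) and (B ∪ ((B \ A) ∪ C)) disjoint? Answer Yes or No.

C Δ A = {1,2,3,5,6,9,10,11}
B ∪ (C Δ A) = {1,2,3,5,6,7,9,10,11,13}
(B ∪ (C Δ A)) Δ A = {1,3,7,9,10,11,13}
A \ B = {5}
((B ∪ (C Δ A)) Δ A) Δ (A \ B) = {1,3,5,7,9,10,11,13}
(((B ∪ (C Δ A)) Δ A) Δ (A \ B))' = {2,4,6,8,12}
(((B ∪ (C Δ A)) Δ A) Δ (A \ B))' \ B = {4,8,12}
B \ A = {3,7,13}
(B \ A) ∪ C = {1,3,7,9,10,11,13}
B ∪ ((B \ A) ∪ C) = {1,2,3,6,7,9,10,11,13}
{4,8,12} and {1,2,3,6,7,9,10,11,13} share no elements.

Yes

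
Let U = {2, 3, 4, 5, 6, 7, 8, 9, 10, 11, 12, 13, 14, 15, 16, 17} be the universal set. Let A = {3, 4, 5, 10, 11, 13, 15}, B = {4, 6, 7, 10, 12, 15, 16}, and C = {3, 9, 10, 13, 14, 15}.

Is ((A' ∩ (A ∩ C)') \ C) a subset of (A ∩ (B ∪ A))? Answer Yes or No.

No

A' = {2, 6, 7, 8, 9, 12, 14, 16, 17}
A ∩ C = {3, 10, 13, 15}
(A ∩ C)' = {2, 4, 5, 6, 7, 8, 9, 11, 12, 14, 16, 17}
A' ∩ (A ∩ C)' = {2, 6, 7, 8, 9, 12, 14, 16, 17}
(A' ∩ (A ∩ C)') \ C = {2, 6, 7, 8, 12, 16, 17}
B ∪ A = {3, 4, 5, 6, 7, 10, 11, 12, 13, 15, 16}
A ∩ (B ∪ A) = {3, 4, 5, 10, 11, 13, 15}
2 ∈ (A' ∩ (A ∩ C)') \ C but 2 ∉ A ∩ (B ∪ A), so the inclusion fails.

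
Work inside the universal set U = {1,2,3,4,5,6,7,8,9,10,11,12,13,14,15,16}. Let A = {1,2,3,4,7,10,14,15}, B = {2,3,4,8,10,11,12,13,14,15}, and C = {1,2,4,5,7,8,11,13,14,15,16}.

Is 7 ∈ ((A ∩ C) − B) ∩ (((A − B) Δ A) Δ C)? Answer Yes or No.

7 ∈ A and 7 ∈ C, so 7 ∈ A ∩ C
7 ∈ (A ∩ C) and 7 ∉ B, so 7 ∈ (A ∩ C) − B
7 ∈ A and 7 ∉ B, so 7 ∈ A − B
7 ∈ (A − B) and 7 ∈ A, so 7 ∉ (A − B) Δ A
7 ∉ ((A − B) Δ A) and 7 ∈ C, so 7 ∈ ((A − B) Δ A) Δ C
7 ∈ ((A ∩ C) − B) and 7 ∈ (((A − B) Δ A) Δ C), so 7 ∈ ((A ∩ C) − B) ∩ (((A − B) Δ A) Δ C)

Yes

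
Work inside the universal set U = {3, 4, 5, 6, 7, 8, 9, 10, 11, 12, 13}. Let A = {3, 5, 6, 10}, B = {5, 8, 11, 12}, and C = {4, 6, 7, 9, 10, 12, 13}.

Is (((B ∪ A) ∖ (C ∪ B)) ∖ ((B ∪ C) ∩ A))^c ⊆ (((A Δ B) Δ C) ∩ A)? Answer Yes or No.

No

B ∪ A = {3, 5, 6, 8, 10, 11, 12}
C ∪ B = {4, 5, 6, 7, 8, 9, 10, 11, 12, 13}
(B ∪ A) ∖ (C ∪ B) = {3}
B ∪ C = {4, 5, 6, 7, 8, 9, 10, 11, 12, 13}
(B ∪ C) ∩ A = {5, 6, 10}
((B ∪ A) ∖ (C ∪ B)) ∖ ((B ∪ C) ∩ A) = {3}
(((B ∪ A) ∖ (C ∪ B)) ∖ ((B ∪ C) ∩ A))^c = {4, 5, 6, 7, 8, 9, 10, 11, 12, 13}
A Δ B = {3, 6, 8, 10, 11, 12}
(A Δ B) Δ C = {3, 4, 7, 8, 9, 11, 13}
((A Δ B) Δ C) ∩ A = {3}
4 ∈ (((B ∪ A) ∖ (C ∪ B)) ∖ ((B ∪ C) ∩ A))^c but 4 ∉ ((A Δ B) Δ C) ∩ A, so the inclusion fails.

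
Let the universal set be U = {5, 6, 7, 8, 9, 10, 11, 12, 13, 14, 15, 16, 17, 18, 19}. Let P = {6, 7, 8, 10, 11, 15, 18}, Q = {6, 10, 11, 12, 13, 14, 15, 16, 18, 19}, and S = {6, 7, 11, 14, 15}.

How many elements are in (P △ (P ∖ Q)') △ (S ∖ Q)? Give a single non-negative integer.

P ∖ Q = {7, 8}
(P ∖ Q)' = {5, 6, 9, 10, 11, 12, 13, 14, 15, 16, 17, 18, 19}
P △ (P ∖ Q)' = {5, 7, 8, 9, 12, 13, 14, 16, 17, 19}
S ∖ Q = {7}
(P △ (P ∖ Q)') △ (S ∖ Q) = {5, 8, 9, 12, 13, 14, 16, 17, 19}
|(P △ (P ∖ Q)') △ (S ∖ Q)| = 9

9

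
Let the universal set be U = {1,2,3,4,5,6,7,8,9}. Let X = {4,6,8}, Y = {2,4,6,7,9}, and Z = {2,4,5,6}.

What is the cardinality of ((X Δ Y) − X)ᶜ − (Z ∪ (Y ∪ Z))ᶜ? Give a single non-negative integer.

X Δ Y = {2,7,8,9}
(X Δ Y) − X = {2,7,9}
((X Δ Y) − X)ᶜ = {1,3,4,5,6,8}
Y ∪ Z = {2,4,5,6,7,9}
Z ∪ (Y ∪ Z) = {2,4,5,6,7,9}
(Z ∪ (Y ∪ Z))ᶜ = {1,3,8}
((X Δ Y) − X)ᶜ − (Z ∪ (Y ∪ Z))ᶜ = {4,5,6}
|((X Δ Y) − X)ᶜ − (Z ∪ (Y ∪ Z))ᶜ| = 3

3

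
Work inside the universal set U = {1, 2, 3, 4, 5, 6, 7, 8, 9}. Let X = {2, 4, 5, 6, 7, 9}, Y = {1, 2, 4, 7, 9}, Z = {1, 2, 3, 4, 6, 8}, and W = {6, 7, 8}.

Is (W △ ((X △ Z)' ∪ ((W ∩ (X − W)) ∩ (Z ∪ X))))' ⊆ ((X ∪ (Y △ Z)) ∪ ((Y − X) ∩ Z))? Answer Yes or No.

X △ Z = {1, 3, 5, 7, 8, 9}
(X △ Z)' = {2, 4, 6}
X − W = {2, 4, 5, 9}
W ∩ (X − W) = {}
Z ∪ X = {1, 2, 3, 4, 5, 6, 7, 8, 9}
(W ∩ (X − W)) ∩ (Z ∪ X) = {}
(X △ Z)' ∪ ((W ∩ (X − W)) ∩ (Z ∪ X)) = {2, 4, 6}
W △ ((X △ Z)' ∪ ((W ∩ (X − W)) ∩ (Z ∪ X))) = {2, 4, 7, 8}
(W △ ((X △ Z)' ∪ ((W ∩ (X − W)) ∩ (Z ∪ X))))' = {1, 3, 5, 6, 9}
Y △ Z = {3, 6, 7, 8, 9}
X ∪ (Y △ Z) = {2, 3, 4, 5, 6, 7, 8, 9}
Y − X = {1}
(Y − X) ∩ Z = {1}
(X ∪ (Y △ Z)) ∪ ((Y − X) ∩ Z) = {1, 2, 3, 4, 5, 6, 7, 8, 9}
Every element of {1, 3, 5, 6, 9} is in {1, 2, 3, 4, 5, 6, 7, 8, 9}, so (W △ ((X △ Z)' ∪ ((W ∩ (X − W)) ∩ (Z ∪ X))))' ⊆ (X ∪ (Y △ Z)) ∪ ((Y − X) ∩ Z).

Yes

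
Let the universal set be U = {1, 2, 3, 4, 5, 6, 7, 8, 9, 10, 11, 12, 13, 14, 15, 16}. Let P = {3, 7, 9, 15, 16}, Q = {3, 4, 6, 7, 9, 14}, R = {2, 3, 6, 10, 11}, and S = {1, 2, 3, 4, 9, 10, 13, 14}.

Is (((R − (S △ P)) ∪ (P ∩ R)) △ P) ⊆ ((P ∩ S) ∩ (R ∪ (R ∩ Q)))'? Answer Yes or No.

S △ P = {1, 2, 4, 7, 10, 13, 14, 15, 16}
R − (S △ P) = {3, 6, 11}
P ∩ R = {3}
(R − (S △ P)) ∪ (P ∩ R) = {3, 6, 11}
((R − (S △ P)) ∪ (P ∩ R)) △ P = {6, 7, 9, 11, 15, 16}
P ∩ S = {3, 9}
R ∩ Q = {3, 6}
R ∪ (R ∩ Q) = {2, 3, 6, 10, 11}
(P ∩ S) ∩ (R ∪ (R ∩ Q)) = {3}
((P ∩ S) ∩ (R ∪ (R ∩ Q)))' = {1, 2, 4, 5, 6, 7, 8, 9, 10, 11, 12, 13, 14, 15, 16}
Every element of {6, 7, 9, 11, 15, 16} is in {1, 2, 4, 5, 6, 7, 8, 9, 10, 11, 12, 13, 14, 15, 16}, so ((R − (S △ P)) ∪ (P ∩ R)) △ P ⊆ ((P ∩ S) ∩ (R ∪ (R ∩ Q)))'.

Yes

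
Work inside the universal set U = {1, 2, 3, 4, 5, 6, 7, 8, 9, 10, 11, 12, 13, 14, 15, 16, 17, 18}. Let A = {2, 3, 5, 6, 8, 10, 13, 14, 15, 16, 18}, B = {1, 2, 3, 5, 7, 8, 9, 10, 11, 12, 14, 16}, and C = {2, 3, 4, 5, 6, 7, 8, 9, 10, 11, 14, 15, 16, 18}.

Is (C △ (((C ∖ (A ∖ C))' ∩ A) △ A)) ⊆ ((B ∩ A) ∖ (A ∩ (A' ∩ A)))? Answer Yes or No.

No

A ∖ C = {13}
C ∖ (A ∖ C) = {2, 3, 4, 5, 6, 7, 8, 9, 10, 11, 14, 15, 16, 18}
(C ∖ (A ∖ C))' = {1, 12, 13, 17}
(C ∖ (A ∖ C))' ∩ A = {13}
((C ∖ (A ∖ C))' ∩ A) △ A = {2, 3, 5, 6, 8, 10, 14, 15, 16, 18}
C △ (((C ∖ (A ∖ C))' ∩ A) △ A) = {4, 7, 9, 11}
B ∩ A = {2, 3, 5, 8, 10, 14, 16}
A' = {1, 4, 7, 9, 11, 12, 17}
A' ∩ A = {}
A ∩ (A' ∩ A) = {}
(B ∩ A) ∖ (A ∩ (A' ∩ A)) = {2, 3, 5, 8, 10, 14, 16}
4 ∈ C △ (((C ∖ (A ∖ C))' ∩ A) △ A) but 4 ∉ (B ∩ A) ∖ (A ∩ (A' ∩ A)), so the inclusion fails.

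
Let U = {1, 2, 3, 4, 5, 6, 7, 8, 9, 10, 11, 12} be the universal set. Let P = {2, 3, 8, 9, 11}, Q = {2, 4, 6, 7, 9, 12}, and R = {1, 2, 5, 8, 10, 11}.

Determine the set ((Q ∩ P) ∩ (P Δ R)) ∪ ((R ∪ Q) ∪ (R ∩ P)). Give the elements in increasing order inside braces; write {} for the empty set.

Q ∩ P = {2, 9}
P Δ R = {1, 3, 5, 9, 10}
(Q ∩ P) ∩ (P Δ R) = {9}
R ∪ Q = {1, 2, 4, 5, 6, 7, 8, 9, 10, 11, 12}
R ∩ P = {2, 8, 11}
(R ∪ Q) ∪ (R ∩ P) = {1, 2, 4, 5, 6, 7, 8, 9, 10, 11, 12}
((Q ∩ P) ∩ (P Δ R)) ∪ ((R ∪ Q) ∪ (R ∩ P)) = {1, 2, 4, 5, 6, 7, 8, 9, 10, 11, 12}

{1, 2, 4, 5, 6, 7, 8, 9, 10, 11, 12}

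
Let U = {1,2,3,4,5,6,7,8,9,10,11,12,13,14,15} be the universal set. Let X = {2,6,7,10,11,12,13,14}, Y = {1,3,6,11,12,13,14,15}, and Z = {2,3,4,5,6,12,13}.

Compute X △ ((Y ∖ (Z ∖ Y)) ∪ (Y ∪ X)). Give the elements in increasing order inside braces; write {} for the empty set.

Z ∖ Y = {2,4,5}
Y ∖ (Z ∖ Y) = {1,3,6,11,12,13,14,15}
Y ∪ X = {1,2,3,6,7,10,11,12,13,14,15}
(Y ∖ (Z ∖ Y)) ∪ (Y ∪ X) = {1,2,3,6,7,10,11,12,13,14,15}
X △ ((Y ∖ (Z ∖ Y)) ∪ (Y ∪ X)) = {1,3,15}

{1,3,15}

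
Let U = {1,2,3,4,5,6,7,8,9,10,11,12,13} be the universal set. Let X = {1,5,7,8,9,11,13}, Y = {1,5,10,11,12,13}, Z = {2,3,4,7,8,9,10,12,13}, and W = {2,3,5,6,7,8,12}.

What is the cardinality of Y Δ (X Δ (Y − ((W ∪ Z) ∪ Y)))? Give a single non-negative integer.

5

W ∪ Z = {2,3,4,5,6,7,8,9,10,12,13}
(W ∪ Z) ∪ Y = {1,2,3,4,5,6,7,8,9,10,11,12,13}
Y − ((W ∪ Z) ∪ Y) = {}
X Δ (Y − ((W ∪ Z) ∪ Y)) = {1,5,7,8,9,11,13}
Y Δ (X Δ (Y − ((W ∪ Z) ∪ Y))) = {7,8,9,10,12}
|Y Δ (X Δ (Y − ((W ∪ Z) ∪ Y)))| = 5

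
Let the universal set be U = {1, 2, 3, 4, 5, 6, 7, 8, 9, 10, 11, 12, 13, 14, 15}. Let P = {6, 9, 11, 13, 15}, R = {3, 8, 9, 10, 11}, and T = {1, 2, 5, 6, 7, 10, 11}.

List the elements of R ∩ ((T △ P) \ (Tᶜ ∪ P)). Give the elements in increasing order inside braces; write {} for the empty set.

{10}

T △ P = {1, 2, 5, 7, 9, 10, 13, 15}
Tᶜ = {3, 4, 8, 9, 12, 13, 14, 15}
Tᶜ ∪ P = {3, 4, 6, 8, 9, 11, 12, 13, 14, 15}
(T △ P) \ (Tᶜ ∪ P) = {1, 2, 5, 7, 10}
R ∩ ((T △ P) \ (Tᶜ ∪ P)) = {10}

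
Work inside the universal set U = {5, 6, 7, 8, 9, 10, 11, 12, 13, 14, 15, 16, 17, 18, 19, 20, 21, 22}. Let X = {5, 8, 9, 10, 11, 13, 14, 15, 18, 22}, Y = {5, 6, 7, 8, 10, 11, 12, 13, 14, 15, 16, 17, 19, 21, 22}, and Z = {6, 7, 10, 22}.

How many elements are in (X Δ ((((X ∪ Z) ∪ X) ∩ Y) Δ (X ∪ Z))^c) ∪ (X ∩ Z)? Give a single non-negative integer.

12

X ∪ Z = {5, 6, 7, 8, 9, 10, 11, 13, 14, 15, 18, 22}
(X ∪ Z) ∪ X = {5, 6, 7, 8, 9, 10, 11, 13, 14, 15, 18, 22}
((X ∪ Z) ∪ X) ∩ Y = {5, 6, 7, 8, 10, 11, 13, 14, 15, 22}
(((X ∪ Z) ∪ X) ∩ Y) Δ (X ∪ Z) = {9, 18}
((((X ∪ Z) ∪ X) ∩ Y) Δ (X ∪ Z))^c = {5, 6, 7, 8, 10, 11, 12, 13, 14, 15, 16, 17, 19, 20, 21, 22}
X Δ ((((X ∪ Z) ∪ X) ∩ Y) Δ (X ∪ Z))^c = {6, 7, 9, 12, 16, 17, 18, 19, 20, 21}
X ∩ Z = {10, 22}
(X Δ ((((X ∪ Z) ∪ X) ∩ Y) Δ (X ∪ Z))^c) ∪ (X ∩ Z) = {6, 7, 9, 10, 12, 16, 17, 18, 19, 20, 21, 22}
|(X Δ ((((X ∪ Z) ∪ X) ∩ Y) Δ (X ∪ Z))^c) ∪ (X ∩ Z)| = 12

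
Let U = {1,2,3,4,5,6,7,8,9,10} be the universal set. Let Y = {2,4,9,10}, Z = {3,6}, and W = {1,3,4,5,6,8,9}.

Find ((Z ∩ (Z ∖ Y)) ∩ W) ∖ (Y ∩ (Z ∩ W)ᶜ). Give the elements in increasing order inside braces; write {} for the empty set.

{3,6}

Z ∖ Y = {3,6}
Z ∩ (Z ∖ Y) = {3,6}
(Z ∩ (Z ∖ Y)) ∩ W = {3,6}
Z ∩ W = {3,6}
(Z ∩ W)ᶜ = {1,2,4,5,7,8,9,10}
Y ∩ (Z ∩ W)ᶜ = {2,4,9,10}
((Z ∩ (Z ∖ Y)) ∩ W) ∖ (Y ∩ (Z ∩ W)ᶜ) = {3,6}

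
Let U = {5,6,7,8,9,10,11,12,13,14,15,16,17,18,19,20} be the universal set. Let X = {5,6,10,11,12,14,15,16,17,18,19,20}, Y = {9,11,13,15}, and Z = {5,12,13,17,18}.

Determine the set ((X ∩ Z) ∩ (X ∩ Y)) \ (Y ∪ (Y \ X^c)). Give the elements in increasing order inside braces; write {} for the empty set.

X ∩ Z = {5,12,17,18}
X ∩ Y = {11,15}
(X ∩ Z) ∩ (X ∩ Y) = {}
X^c = {7,8,9,13}
Y \ X^c = {11,15}
Y ∪ (Y \ X^c) = {9,11,13,15}
((X ∩ Z) ∩ (X ∩ Y)) \ (Y ∪ (Y \ X^c)) = {}

{}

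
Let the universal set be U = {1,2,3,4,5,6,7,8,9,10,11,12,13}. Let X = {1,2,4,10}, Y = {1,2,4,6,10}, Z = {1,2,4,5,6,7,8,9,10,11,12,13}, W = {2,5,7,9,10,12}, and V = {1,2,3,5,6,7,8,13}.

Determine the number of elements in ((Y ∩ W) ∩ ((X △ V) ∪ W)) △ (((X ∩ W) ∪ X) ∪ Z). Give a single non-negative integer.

10

Y ∩ W = {2,10}
X △ V = {3,4,5,6,7,8,10,13}
(X △ V) ∪ W = {2,3,4,5,6,7,8,9,10,12,13}
(Y ∩ W) ∩ ((X △ V) ∪ W) = {2,10}
X ∩ W = {2,10}
(X ∩ W) ∪ X = {1,2,4,10}
((X ∩ W) ∪ X) ∪ Z = {1,2,4,5,6,7,8,9,10,11,12,13}
((Y ∩ W) ∩ ((X △ V) ∪ W)) △ (((X ∩ W) ∪ X) ∪ Z) = {1,4,5,6,7,8,9,11,12,13}
|((Y ∩ W) ∩ ((X △ V) ∪ W)) △ (((X ∩ W) ∪ X) ∪ Z)| = 10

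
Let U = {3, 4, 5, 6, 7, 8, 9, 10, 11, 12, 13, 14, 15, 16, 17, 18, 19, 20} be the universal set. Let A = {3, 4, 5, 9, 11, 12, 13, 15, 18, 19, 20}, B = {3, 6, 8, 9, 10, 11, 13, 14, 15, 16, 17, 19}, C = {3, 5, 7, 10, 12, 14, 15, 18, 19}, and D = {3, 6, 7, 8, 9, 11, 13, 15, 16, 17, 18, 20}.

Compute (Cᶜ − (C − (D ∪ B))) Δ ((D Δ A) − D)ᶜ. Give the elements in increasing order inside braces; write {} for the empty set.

Cᶜ = {4, 6, 8, 9, 11, 13, 16, 17, 20}
D ∪ B = {3, 6, 7, 8, 9, 10, 11, 13, 14, 15, 16, 17, 18, 19, 20}
C − (D ∪ B) = {5, 12}
Cᶜ − (C − (D ∪ B)) = {4, 6, 8, 9, 11, 13, 16, 17, 20}
D Δ A = {4, 5, 6, 7, 8, 12, 16, 17, 19}
(D Δ A) − D = {4, 5, 12, 19}
((D Δ A) − D)ᶜ = {3, 6, 7, 8, 9, 10, 11, 13, 14, 15, 16, 17, 18, 20}
(Cᶜ − (C − (D ∪ B))) Δ ((D Δ A) − D)ᶜ = {3, 4, 7, 10, 14, 15, 18}

{3, 4, 7, 10, 14, 15, 18}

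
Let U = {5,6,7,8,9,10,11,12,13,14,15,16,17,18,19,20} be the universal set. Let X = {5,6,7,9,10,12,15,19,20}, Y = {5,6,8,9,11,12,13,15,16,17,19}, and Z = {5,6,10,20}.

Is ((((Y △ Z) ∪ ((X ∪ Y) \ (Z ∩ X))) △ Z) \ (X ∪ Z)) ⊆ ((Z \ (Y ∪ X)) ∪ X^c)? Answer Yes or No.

Yes

Y △ Z = {8,9,10,11,12,13,15,16,17,19,20}
X ∪ Y = {5,6,7,8,9,10,11,12,13,15,16,17,19,20}
Z ∩ X = {5,6,10,20}
(X ∪ Y) \ (Z ∩ X) = {7,8,9,11,12,13,15,16,17,19}
(Y △ Z) ∪ ((X ∪ Y) \ (Z ∩ X)) = {7,8,9,10,11,12,13,15,16,17,19,20}
((Y △ Z) ∪ ((X ∪ Y) \ (Z ∩ X))) △ Z = {5,6,7,8,9,11,12,13,15,16,17,19}
X ∪ Z = {5,6,7,9,10,12,15,19,20}
(((Y △ Z) ∪ ((X ∪ Y) \ (Z ∩ X))) △ Z) \ (X ∪ Z) = {8,11,13,16,17}
Y ∪ X = {5,6,7,8,9,10,11,12,13,15,16,17,19,20}
Z \ (Y ∪ X) = {}
X^c = {8,11,13,14,16,17,18}
(Z \ (Y ∪ X)) ∪ X^c = {8,11,13,14,16,17,18}
Every element of {8,11,13,16,17} is in {8,11,13,14,16,17,18}, so (((Y △ Z) ∪ ((X ∪ Y) \ (Z ∩ X))) △ Z) \ (X ∪ Z) ⊆ (Z \ (Y ∪ X)) ∪ X^c.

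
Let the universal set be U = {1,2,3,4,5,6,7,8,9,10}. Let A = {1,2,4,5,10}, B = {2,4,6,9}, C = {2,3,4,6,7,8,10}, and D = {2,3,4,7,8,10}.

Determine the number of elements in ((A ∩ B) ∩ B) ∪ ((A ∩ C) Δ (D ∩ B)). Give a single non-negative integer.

A ∩ B = {2,4}
(A ∩ B) ∩ B = {2,4}
A ∩ C = {2,4,10}
D ∩ B = {2,4}
(A ∩ C) Δ (D ∩ B) = {10}
((A ∩ B) ∩ B) ∪ ((A ∩ C) Δ (D ∩ B)) = {2,4,10}
|((A ∩ B) ∩ B) ∪ ((A ∩ C) Δ (D ∩ B))| = 3

3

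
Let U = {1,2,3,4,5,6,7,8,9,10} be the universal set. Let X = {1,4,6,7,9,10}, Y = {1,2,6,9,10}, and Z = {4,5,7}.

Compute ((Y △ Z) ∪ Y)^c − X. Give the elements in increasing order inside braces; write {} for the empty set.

{3,8}

Y △ Z = {1,2,4,5,6,7,9,10}
(Y △ Z) ∪ Y = {1,2,4,5,6,7,9,10}
((Y △ Z) ∪ Y)^c = {3,8}
((Y △ Z) ∪ Y)^c − X = {3,8}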